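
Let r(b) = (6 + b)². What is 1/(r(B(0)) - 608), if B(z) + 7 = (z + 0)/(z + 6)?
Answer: -1/607 ≈ -0.0016474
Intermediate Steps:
B(z) = -7 + z/(6 + z) (B(z) = -7 + (z + 0)/(z + 6) = -7 + z/(6 + z))
1/(r(B(0)) - 608) = 1/((6 + 6*(-7 - 1*0)/(6 + 0))² - 608) = 1/((6 + 6*(-7 + 0)/6)² - 608) = 1/((6 + 6*(⅙)*(-7))² - 608) = 1/((6 - 7)² - 608) = 1/((-1)² - 608) = 1/(1 - 608) = 1/(-607) = -1/607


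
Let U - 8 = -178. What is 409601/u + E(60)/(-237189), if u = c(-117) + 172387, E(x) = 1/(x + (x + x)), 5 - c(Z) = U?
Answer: 8743756556729/3683682739620 ≈ 2.3736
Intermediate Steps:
U = -170 (U = 8 - 178 = -170)
c(Z) = 175 (c(Z) = 5 - 1*(-170) = 5 + 170 = 175)
E(x) = 1/(3*x) (E(x) = 1/(x + 2*x) = 1/(3*x))
u = 172562 (u = 175 + 172387 = 172562)
409601/u + E(60)/(-237189) = 409601/172562 + ((1/3)/60)/(-237189) = 409601*(1/172562) + ((1/3)*(1/60))*(-1/237189) = 409601/172562 + (1/180)*(-1/237189) = 409601/172562 - 1/42694020 = 8743756556729/3683682739620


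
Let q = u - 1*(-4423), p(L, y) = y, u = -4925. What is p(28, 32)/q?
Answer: -16/251 ≈ -0.063745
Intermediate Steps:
q = -502 (q = -4925 - 1*(-4423) = -4925 + 4423 = -502)
p(28, 32)/q = 32/(-502) = 32*(-1/502) = -16/251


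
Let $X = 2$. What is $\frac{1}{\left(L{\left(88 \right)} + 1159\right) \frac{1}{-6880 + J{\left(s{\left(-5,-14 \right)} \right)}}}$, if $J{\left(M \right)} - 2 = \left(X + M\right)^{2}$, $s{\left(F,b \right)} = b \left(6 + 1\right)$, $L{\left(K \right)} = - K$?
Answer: $\frac{334}{153} \approx 2.183$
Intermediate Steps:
$s{\left(F,b \right)} = 7 b$ ($s{\left(F,b \right)} = b 7 = 7 b$)
$J{\left(M \right)} = 2 + \left(2 + M\right)^{2}$
$\frac{1}{\left(L{\left(88 \right)} + 1159\right) \frac{1}{-6880 + J{\left(s{\left(-5,-14 \right)} \right)}}} = \frac{1}{\left(\left(-1\right) 88 + 1159\right) \frac{1}{-6880 + \left(2 + \left(2 + 7 \left(-14\right)\right)^{2}\right)}} = \frac{1}{\left(-88 + 1159\right) \frac{1}{-6880 + \left(2 + \left(2 - 98\right)^{2}\right)}} = \frac{1}{1071 \frac{1}{-6880 + \left(2 + \left(-96\right)^{2}\right)}} = \frac{1}{1071 \frac{1}{-6880 + \left(2 + 9216\right)}} = \frac{1}{1071 \frac{1}{-6880 + 9218}} = \frac{1}{1071 \cdot \frac{1}{2338}} = \frac{1}{\frac{153}{334}} = \frac{334}{153}$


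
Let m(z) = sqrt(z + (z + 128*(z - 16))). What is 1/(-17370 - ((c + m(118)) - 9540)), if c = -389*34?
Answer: 1349/7275881 + sqrt(3323)/14551762 ≈ 0.00018937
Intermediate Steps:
c = -13226
m(z) = sqrt(-2048 + 130*z) (m(z) = sqrt(z + (z + 128*(-16 + z))) = sqrt(z + (z + (-2048 + 128*z))) = sqrt(z + (-2048 + 129*z)) = sqrt(-2048 + 130*z))
1/(-17370 - ((c + m(118)) - 9540)) = 1/(-17370 - ((-13226 + sqrt(-2048 + 130*118)) - 9540)) = 1/(-17370 - ((-13226 + sqrt(-2048 + 15340)) - 9540)) = 1/(-17370 - ((-13226 + sqrt(13292)) - 9540)) = 1/(-17370 - ((-13226 + 2*sqrt(3323)) - 9540)) = 1/(-17370 - (-22766 + 2*sqrt(3323))) = 1/(-17370 + (22766 - 2*sqrt(3323))) = 1/(5396 - 2*sqrt(3323))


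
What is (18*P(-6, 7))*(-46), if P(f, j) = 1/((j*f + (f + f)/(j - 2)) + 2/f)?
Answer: 12420/671 ≈ 18.510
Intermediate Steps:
P(f, j) = 1/(2/f + f*j + 2*f/(-2 + j)) (P(f, j) = 1/((f*j + (2*f)/(-2 + j)) + 2/f) = 1/((f*j + 2*f/(-2 + j)) + 2/f) = 1/(2/f + f*j + 2*f/(-2 + j)))
(18*P(-6, 7))*(-46) = (18*(-6*(-2 + 7)/(-4 + 2*7 + 2*(-6)² + (-6)²*7² - 2*7*(-6)²)))*(-46) = (18*(-6*5/(-4 + 14 + 2*36 + 36*49 - 2*7*36)))*(-46) = (18*(-6*5/(-4 + 14 + 72 + 1764 - 504)))*(-46) = (18*(-6*5/1342))*(-46) = (18*(-6*1/1342*5))*(-46) = (18*(-15/671))*(-46) = -270/671*(-46) = 12420/671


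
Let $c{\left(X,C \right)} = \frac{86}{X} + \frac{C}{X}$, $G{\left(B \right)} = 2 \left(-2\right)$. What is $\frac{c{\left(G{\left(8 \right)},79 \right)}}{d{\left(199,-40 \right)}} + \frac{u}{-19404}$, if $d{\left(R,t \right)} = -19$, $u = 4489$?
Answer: $\frac{178781}{92169} \approx 1.9397$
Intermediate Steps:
$G{\left(B \right)} = -4$
$\frac{c{\left(G{\left(8 \right)},79 \right)}}{d{\left(199,-40 \right)}} + \frac{u}{-19404} = \frac{\frac{1}{-4} \left(86 + 79\right)}{-19} + \frac{4489}{-19404} = \left(- \frac{1}{4}\right) 165 \left(- \frac{1}{19}\right) + 4489 \left(- \frac{1}{19404}\right) = \left(- \frac{165}{4}\right) \left(- \frac{1}{19}\right) - \frac{4489}{19404} = \frac{165}{76} - \frac{4489}{19404} = \frac{178781}{92169}$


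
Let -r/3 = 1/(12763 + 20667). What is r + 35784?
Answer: 1196259117/33430 ≈ 35784.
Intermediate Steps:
r = -3/33430 (r = -3/(12763 + 20667) = -3/33430 ≈ -8.9740e-5)
r + 35784 = -3/33430 + 35784 = 1196259117/33430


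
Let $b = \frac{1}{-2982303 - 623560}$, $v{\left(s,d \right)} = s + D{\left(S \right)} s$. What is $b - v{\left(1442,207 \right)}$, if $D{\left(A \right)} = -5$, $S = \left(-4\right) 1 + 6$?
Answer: $\frac{20798617783}{3605863} \approx 5768.0$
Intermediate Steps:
$S = 2$ ($S = -4 + 6 = 2$)
$v{\left(s,d \right)} = - 4 s$ ($v{\left(s,d \right)} = s - 5 s = - 4 s$)
$b = - \frac{1}{3605863}$ ($b = \frac{1}{-2982303 - 623560} = \frac{1}{-3605863} = - \frac{1}{3605863} \approx -2.7733 \cdot 10^{-7}$)
$b - v{\left(1442,207 \right)} = - \frac{1}{3605863} - \left(-4\right) 1442 = - \frac{1}{3605863} - -5768 = - \frac{1}{3605863} + 5768 = \frac{20798617783}{3605863}$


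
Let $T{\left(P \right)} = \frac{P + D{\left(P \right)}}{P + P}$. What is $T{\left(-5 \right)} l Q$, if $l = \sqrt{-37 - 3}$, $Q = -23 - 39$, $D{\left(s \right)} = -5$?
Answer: $- 124 i \sqrt{10} \approx - 392.12 i$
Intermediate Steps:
$Q = -62$ ($Q = -23 - 39 = -62$)
$T{\left(P \right)} = \frac{-5 + P}{2 P}$ ($T{\left(P \right)} = \frac{P - 5}{P + P} = \frac{-5 + P}{2 P}$)
$l = 2 i \sqrt{10}$ ($l = \sqrt{-37 - 3} = \sqrt{-40} = 2 i \sqrt{10} \approx 6.3246 i$)
$T{\left(-5 \right)} l Q = \frac{-5 - 5}{2 \left(-5\right)} 2 i \sqrt{10} \left(-62\right) = \frac{1}{2} \left(- \frac{1}{5}\right) \left(-10\right) 2 i \sqrt{10} \left(-62\right) = 1 \cdot 2 i \sqrt{10} \left(-62\right) = 2 i \sqrt{10} \left(-62\right) = - 124 i \sqrt{10}$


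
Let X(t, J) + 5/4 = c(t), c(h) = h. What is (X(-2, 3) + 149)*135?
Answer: 78705/4 ≈ 19676.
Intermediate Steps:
X(t, J) = -5/4 + t
(X(-2, 3) + 149)*135 = ((-5/4 - 2) + 149)*135 = (-13/4 + 149)*135 = (583/4)*135 = 78705/4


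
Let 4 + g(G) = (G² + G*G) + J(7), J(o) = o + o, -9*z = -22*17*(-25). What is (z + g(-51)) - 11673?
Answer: -67499/9 ≈ -7499.9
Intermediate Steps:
z = -9350/9 (z = -(-22*17)*(-25)/9 = -(-374)*(-25)/9 = -⅑*9350 = -9350/9 ≈ -1038.9)
J(o) = 2*o
g(G) = 10 + 2*G² (g(G) = -4 + ((G² + G*G) + 2*7) = -4 + ((G² + G²) + 14) = -4 + (2*G² + 14) = -4 + (14 + 2*G²) = 10 + 2*G²)
(z + g(-51)) - 11673 = (-9350/9 + (10 + 2*(-51)²)) - 11673 = (-9350/9 + (10 + 2*2601)) - 11673 = (-9350/9 + (10 + 5202)) - 11673 = (-9350/9 + 5212) - 11673 = 37558/9 - 11673 = -67499/9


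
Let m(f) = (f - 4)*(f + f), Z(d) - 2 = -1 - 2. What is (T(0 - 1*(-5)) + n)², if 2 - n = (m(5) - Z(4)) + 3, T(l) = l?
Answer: 49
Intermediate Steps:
Z(d) = -1 (Z(d) = 2 + (-1 - 2) = 2 - 3 = -1)
m(f) = 2*f*(-4 + f) (m(f) = (-4 + f)*(2*f) = 2*f*(-4 + f))
n = -12 (n = 2 - ((2*5*(-4 + 5) - 1*(-1)) + 3) = 2 - ((2*5*1 + 1) + 3) = 2 - ((10 + 1) + 3) = 2 - (11 + 3) = 2 - 1*14 = 2 - 14 = -12)
(T(0 - 1*(-5)) + n)² = ((0 - 1*(-5)) - 12)² = ((0 + 5) - 12)² = (5 - 12)² = (-7)² = 49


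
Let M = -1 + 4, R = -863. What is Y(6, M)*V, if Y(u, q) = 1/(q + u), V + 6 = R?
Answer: -869/9 ≈ -96.556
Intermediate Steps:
V = -869 (V = -6 - 863 = -869)
M = 3
Y(6, M)*V = -869/(3 + 6) = -869/9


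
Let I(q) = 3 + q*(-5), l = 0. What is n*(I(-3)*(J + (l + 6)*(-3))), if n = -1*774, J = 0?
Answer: 250776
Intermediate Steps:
I(q) = 3 - 5*q
n = -774
n*(I(-3)*(J + (l + 6)*(-3))) = -774*(3 - 5*(-3))*(0 + (0 + 6)*(-3)) = -774*(3 + 15)*(0 + 6*(-3)) = -13932*(0 - 18) = -13932*(-18) = -774*(-324) = 250776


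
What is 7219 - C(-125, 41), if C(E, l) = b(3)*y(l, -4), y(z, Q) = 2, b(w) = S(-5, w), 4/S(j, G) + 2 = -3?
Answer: 36103/5 ≈ 7220.6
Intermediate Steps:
S(j, G) = -4/5 (S(j, G) = 4/(-2 - 3) = 4/(-5) = 4*(-1/5) = -4/5)
b(w) = -4/5
C(E, l) = -8/5 (C(E, l) = -4/5*2 = -8/5)
7219 - C(-125, 41) = 7219 - 1*(-8/5) = 7219 + 8/5 = 36103/5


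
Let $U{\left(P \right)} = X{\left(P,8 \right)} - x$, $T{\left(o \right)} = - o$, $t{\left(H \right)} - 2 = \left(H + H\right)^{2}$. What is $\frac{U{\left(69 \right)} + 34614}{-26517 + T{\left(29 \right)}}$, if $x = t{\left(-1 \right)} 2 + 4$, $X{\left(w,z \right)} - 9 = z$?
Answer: $- \frac{34615}{26546} \approx -1.304$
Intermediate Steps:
$X{\left(w,z \right)} = 9 + z$
$t{\left(H \right)} = 2 + 4 H^{2}$ ($t{\left(H \right)} = 2 + \left(H + H\right)^{2} = 2 + \left(2 H\right)^{2} = 2 + 4 H^{2}$)
$x = 16$ ($x = \left(2 + 4 \left(-1\right)^{2}\right) 2 + 4 = \left(2 + 4 \cdot 1\right) 2 + 4 = \left(2 + 4\right) 2 + 4 = 6 \cdot 2 + 4 = 12 + 4 = 16$)
$U{\left(P \right)} = 1$ ($U{\left(P \right)} = \left(9 + 8\right) - 16 = 17 - 16 = 1$)
$\frac{U{\left(69 \right)} + 34614}{-26517 + T{\left(29 \right)}} = \frac{1 + 34614}{-26517 - 29} = \frac{34615}{-26517 - 29} = \frac{34615}{-26546} = 34615 \left(- \frac{1}{26546}\right) = - \frac{34615}{26546}$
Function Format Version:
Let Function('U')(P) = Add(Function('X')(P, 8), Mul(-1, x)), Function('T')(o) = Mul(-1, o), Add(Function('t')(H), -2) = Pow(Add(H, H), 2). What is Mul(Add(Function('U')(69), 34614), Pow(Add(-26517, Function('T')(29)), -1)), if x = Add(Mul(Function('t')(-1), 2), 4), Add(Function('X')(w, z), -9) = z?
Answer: Rational(-34615, 26546) ≈ -1.3040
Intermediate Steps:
Function('X')(w, z) = Add(9, z)
Function('t')(H) = Add(2, Mul(4, Pow(H, 2))) (Function('t')(H) = Add(2, Pow(Add(H, H), 2)) = Add(2, Pow(Mul(2, H), 2)) = Add(2, Mul(4, Pow(H, 2))))
x = 16 (x = Add(Mul(Add(2, Mul(4, Pow(-1, 2))), 2), 4) = Add(Mul(Add(2, Mul(4, 1)), 2), 4) = Add(Mul(Add(2, 4), 2), 4) = Add(Mul(6, 2), 4) = Add(12, 4) = 16)
Function('U')(P) = 1 (Function('U')(P) = Add(Add(9, 8), Mul(-1, 16)) = Add(17, -16) = 1)
Mul(Add(Function('U')(69), 34614), Pow(Add(-26517, Function('T')(29)), -1)) = Mul(Add(1, 34614), Pow(Add(-26517, Mul(-1, 29)), -1)) = Mul(34615, Pow(Add(-26517, -29), -1)) = Mul(34615, Pow(-26546, -1)) = Mul(34615, Rational(-1, 26546)) = Rational(-34615, 26546)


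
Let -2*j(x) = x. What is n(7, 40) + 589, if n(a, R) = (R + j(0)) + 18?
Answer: 647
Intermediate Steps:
j(x) = -x/2
n(a, R) = 18 + R (n(a, R) = (R - 1/2*0) + 18 = (R + 0) + 18 = R + 18 = 18 + R)
n(7, 40) + 589 = (18 + 40) + 589 = 58 + 589 = 647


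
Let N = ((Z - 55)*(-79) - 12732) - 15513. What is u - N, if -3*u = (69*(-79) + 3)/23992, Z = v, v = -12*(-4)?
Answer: 83048535/2999 ≈ 27692.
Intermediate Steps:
v = 48
Z = 48
u = 227/2999 (u = -(69*(-79) + 3)/(3*23992) = -(-5451 + 3)/(3*23992) = -(-1816)/23992 = -⅓*(-681/2999) = 227/2999 ≈ 0.075692)
N = -27692 (N = ((48 - 55)*(-79) - 12732) - 15513 = (-7*(-79) - 12732) - 15513 = (553 - 12732) - 15513 = -12179 - 15513 = -27692)
u - N = 227/2999 - 1*(-27692) = 227/2999 + 27692 = 83048535/2999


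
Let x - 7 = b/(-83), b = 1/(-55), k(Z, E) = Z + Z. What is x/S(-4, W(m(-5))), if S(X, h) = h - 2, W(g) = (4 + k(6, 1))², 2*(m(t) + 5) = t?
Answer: 15978/579755 ≈ 0.027560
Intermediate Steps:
m(t) = -5 + t/2
k(Z, E) = 2*Z
W(g) = 256 (W(g) = (4 + 2*6)² = (4 + 12)² = 16² = 256)
S(X, h) = -2 + h
b = -1/55 ≈ -0.018182
x = 31956/4565 (x = 7 - 1/55/(-83) = 7 - 1/55*(-1/83) = 7 + 1/4565 = 31956/4565 ≈ 7.0002)
x/S(-4, W(m(-5))) = (31956/4565)/(-2 + 256) = (31956/4565)/254 = (1/254)*(31956/4565) = 15978/579755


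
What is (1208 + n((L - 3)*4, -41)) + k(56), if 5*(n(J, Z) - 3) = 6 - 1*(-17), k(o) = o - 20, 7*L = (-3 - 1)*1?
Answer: 6258/5 ≈ 1251.6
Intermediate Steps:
L = -4/7 (L = ((-3 - 1)*1)/7 = (-4*1)/7 = (⅐)*(-4) = -4/7 ≈ -0.57143)
k(o) = -20 + o
n(J, Z) = 38/5 (n(J, Z) = 3 + (6 - 1*(-17))/5 = 3 + (6 + 17)/5 = 3 + (⅕)*23 = 3 + 23/5 = 38/5)
(1208 + n((L - 3)*4, -41)) + k(56) = (1208 + 38/5) + (-20 + 56) = 6078/5 + 36 = 6258/5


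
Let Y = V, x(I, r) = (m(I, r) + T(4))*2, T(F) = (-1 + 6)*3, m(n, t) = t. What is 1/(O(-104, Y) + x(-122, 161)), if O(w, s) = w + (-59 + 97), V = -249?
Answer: 1/286 ≈ 0.0034965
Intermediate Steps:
T(F) = 15 (T(F) = 5*3 = 15)
x(I, r) = 30 + 2*r (x(I, r) = (r + 15)*2 = (15 + r)*2 = 30 + 2*r)
Y = -249
O(w, s) = 38 + w (O(w, s) = w + 38 = 38 + w)
1/(O(-104, Y) + x(-122, 161)) = 1/((38 - 104) + (30 + 2*161)) = 1/(-66 + (30 + 322)) = 1/(-66 + 352) = 1/286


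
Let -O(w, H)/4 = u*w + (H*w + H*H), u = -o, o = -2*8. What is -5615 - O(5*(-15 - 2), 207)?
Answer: 89961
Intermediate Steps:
o = -16
u = 16 (u = -1*(-16) = 16)
O(w, H) = -64*w - 4*H² - 4*H*w (O(w, H) = -4*(16*w + (H*w + H*H)) = -4*(16*w + (H*w + H²)) = -4*(16*w + (H² + H*w)) = -4*(H² + 16*w + H*w) = -64*w - 4*H² - 4*H*w)
-5615 - O(5*(-15 - 2), 207) = -5615 - (-320*(-15 - 2) - 4*207² - 4*207*5*(-15 - 2)) = -5615 - (-320*(-17) - 4*42849 - 4*207*5*(-17)) = -5615 - (-64*(-85) - 171396 - 4*207*(-85)) = -5615 - (5440 - 171396 + 70380) = -5615 - 1*(-95576) = -5615 + 95576 = 89961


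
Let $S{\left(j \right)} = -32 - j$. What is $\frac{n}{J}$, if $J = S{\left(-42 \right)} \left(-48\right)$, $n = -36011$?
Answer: $\frac{36011}{480} \approx 75.023$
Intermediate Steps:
$J = -480$ ($J = \left(-32 - -42\right) \left(-48\right) = \left(-32 + 42\right) \left(-48\right) = 10 \left(-48\right) = -480$)
$\frac{n}{J} = - \frac{36011}{-480} = \left(-36011\right) \left(- \frac{1}{480}\right) = \frac{36011}{480}$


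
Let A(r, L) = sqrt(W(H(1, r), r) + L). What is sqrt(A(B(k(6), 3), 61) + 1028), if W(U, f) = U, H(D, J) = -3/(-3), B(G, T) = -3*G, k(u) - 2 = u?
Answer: sqrt(1028 + sqrt(62)) ≈ 32.185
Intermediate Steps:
k(u) = 2 + u
H(D, J) = 1 (H(D, J) = -3*(-1/3) = 1)
A(r, L) = sqrt(1 + L)
sqrt(A(B(k(6), 3), 61) + 1028) = sqrt(sqrt(1 + 61) + 1028) = sqrt(sqrt(62) + 1028) = sqrt(1028 + sqrt(62))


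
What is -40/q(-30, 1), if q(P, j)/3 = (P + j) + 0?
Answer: 40/87 ≈ 0.45977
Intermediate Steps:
q(P, j) = 3*P + 3*j (q(P, j) = 3*((P + j) + 0) = 3*(P + j) = 3*P + 3*j)
-40/q(-30, 1) = -40/(3*(-30) + 3*1) = -40/(-90 + 3) = -40/(-87) = -40*(-1/87) = 40/87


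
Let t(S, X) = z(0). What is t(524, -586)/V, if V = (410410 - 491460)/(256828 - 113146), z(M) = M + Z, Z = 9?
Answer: -646569/40525 ≈ -15.955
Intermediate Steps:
z(M) = 9 + M (z(M) = M + 9 = 9 + M)
t(S, X) = 9 (t(S, X) = 9 + 0 = 9)
V = -40525/71841 (V = -81050/143682 = -81050*1/143682 = -40525/71841 ≈ -0.56409)
t(524, -586)/V = 9/(-40525/71841) = 9*(-71841/40525) = -646569/40525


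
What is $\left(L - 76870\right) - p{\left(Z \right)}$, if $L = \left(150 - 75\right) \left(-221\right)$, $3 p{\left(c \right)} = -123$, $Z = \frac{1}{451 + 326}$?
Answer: $-93404$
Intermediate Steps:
$Z = \frac{1}{777} \approx 0.001287$
$p{\left(c \right)} = -41$ ($p{\left(c \right)} = \frac{1}{3} \left(-123\right) = -41$)
$L = -16575$ ($L = 75 \left(-221\right) = -16575$)
$\left(L - 76870\right) - p{\left(Z \right)} = \left(-16575 - 76870\right) - -41 = -93445 + 41 = -93404$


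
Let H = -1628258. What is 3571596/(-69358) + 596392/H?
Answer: -1464211079026/28233179591 ≈ -51.861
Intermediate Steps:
3571596/(-69358) + 596392/H = 3571596/(-69358) + 596392/(-1628258) = 3571596*(-1/69358) + 596392*(-1/1628258) = -1785798/34679 - 298196/814129 = -1464211079026/28233179591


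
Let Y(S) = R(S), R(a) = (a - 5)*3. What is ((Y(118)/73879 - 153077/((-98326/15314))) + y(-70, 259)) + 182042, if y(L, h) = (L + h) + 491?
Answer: 750261377070982/3632113277 ≈ 2.0656e+5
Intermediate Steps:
R(a) = -15 + 3*a (R(a) = (-5 + a)*3 = -15 + 3*a)
Y(S) = -15 + 3*S
y(L, h) = 491 + L + h
((Y(118)/73879 - 153077/((-98326/15314))) + y(-70, 259)) + 182042 = (((-15 + 3*118)/73879 - 153077/((-98326/15314))) + (491 - 70 + 259)) + 182042 = (((-15 + 354)*(1/73879) - 153077/((-98326*1/15314))) + 680) + 182042 = ((339*(1/73879) - 153077/(-49163/7657)) + 680) + 182042 = ((339/73879 - 153077*(-7657/49163)) + 680) + 182042 = ((339/73879 + 1172110589/49163) + 680) + 182042 = (86594374870988/3632113277 + 680) + 182042 = 89064211899348/3632113277 + 182042 = 750261377070982/3632113277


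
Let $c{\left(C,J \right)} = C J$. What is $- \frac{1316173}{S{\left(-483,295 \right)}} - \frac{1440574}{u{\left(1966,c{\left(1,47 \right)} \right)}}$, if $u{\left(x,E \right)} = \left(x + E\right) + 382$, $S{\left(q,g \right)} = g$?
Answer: $- \frac{715440733}{141305} \approx -5063.1$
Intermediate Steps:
$u{\left(x,E \right)} = 382 + E + x$ ($u{\left(x,E \right)} = \left(E + x\right) + 382 = 382 + E + x$)
$- \frac{1316173}{S{\left(-483,295 \right)}} - \frac{1440574}{u{\left(1966,c{\left(1,47 \right)} \right)}} = - \frac{1316173}{295} - \frac{1440574}{382 + 1 \cdot 47 + 1966} = \left(-1316173\right) \frac{1}{295} - \frac{1440574}{382 + 47 + 1966} = - \frac{1316173}{295} - \frac{1440574}{2395} = - \frac{715440733}{141305}$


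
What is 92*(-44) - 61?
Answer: -4109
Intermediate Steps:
92*(-44) - 61 = -4048 - 61 = -4109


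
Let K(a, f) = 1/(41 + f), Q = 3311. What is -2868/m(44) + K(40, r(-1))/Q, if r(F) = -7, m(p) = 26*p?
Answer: -1834438/731731 ≈ -2.5070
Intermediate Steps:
-2868/m(44) + K(40, r(-1))/Q = -2868/(26*44) + 1/((41 - 7)*3311) = -2868/1144 + (1/3311)/34 = -2868*1/1144 + (1/34)*(1/3311) = -717/286 + 1/112574 = -1834438/731731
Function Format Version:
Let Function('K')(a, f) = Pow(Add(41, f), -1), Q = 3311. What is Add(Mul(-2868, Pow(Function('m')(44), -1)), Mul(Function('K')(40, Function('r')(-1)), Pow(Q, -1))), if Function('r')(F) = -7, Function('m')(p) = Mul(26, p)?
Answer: Rational(-1834438, 731731) ≈ -2.5070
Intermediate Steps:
Add(Mul(-2868, Pow(Function('m')(44), -1)), Mul(Function('K')(40, Function('r')(-1)), Pow(Q, -1))) = Add(Mul(-2868, Pow(Mul(26, 44), -1)), Mul(Pow(Add(41, -7), -1), Pow(3311, -1))) = Add(Mul(-2868, Pow(1144, -1)), Mul(Pow(34, -1), Rational(1, 3311))) = Add(Mul(-2868, Rational(1, 1144)), Mul(Rational(1, 34), Rational(1, 3311))) = Add(Rational(-717, 286), Rational(1, 112574)) = Rational(-1834438, 731731)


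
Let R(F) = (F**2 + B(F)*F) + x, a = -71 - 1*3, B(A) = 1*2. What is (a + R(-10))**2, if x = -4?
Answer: 4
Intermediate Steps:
B(A) = 2
a = -74 (a = -71 - 3 = -74)
R(F) = -4 + F**2 + 2*F (R(F) = (F**2 + 2*F) - 4 = -4 + F**2 + 2*F)
(a + R(-10))**2 = (-74 + (-4 + (-10)**2 + 2*(-10)))**2 = (-74 + (-4 + 100 - 20))**2 = (-74 + 76)**2 = 2**2 = 4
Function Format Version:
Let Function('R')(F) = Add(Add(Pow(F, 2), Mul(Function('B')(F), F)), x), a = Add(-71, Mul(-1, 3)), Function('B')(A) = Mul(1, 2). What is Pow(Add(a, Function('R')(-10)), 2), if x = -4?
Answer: 4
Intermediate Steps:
Function('B')(A) = 2
a = -74 (a = Add(-71, -3) = -74)
Function('R')(F) = Add(-4, Pow(F, 2), Mul(2, F)) (Function('R')(F) = Add(Add(Pow(F, 2), Mul(2, F)), -4) = Add(-4, Pow(F, 2), Mul(2, F)))
Pow(Add(a, Function('R')(-10)), 2) = Pow(Add(-74, Add(-4, Pow(-10, 2), Mul(2, -10))), 2) = Pow(Add(-74, Add(-4, 100, -20)), 2) = Pow(Add(-74, 76), 2) = Pow(2, 2) = 4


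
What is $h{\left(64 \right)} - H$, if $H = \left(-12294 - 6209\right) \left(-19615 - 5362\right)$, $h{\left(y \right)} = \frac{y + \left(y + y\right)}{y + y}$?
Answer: $- \frac{924298859}{2} \approx -4.6215 \cdot 10^{8}$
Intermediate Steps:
$h{\left(y \right)} = \frac{3}{2}$ ($h{\left(y \right)} = \frac{y + 2 y}{2 y} = 3 y \frac{1}{2 y} = \frac{3}{2}$)
$H = 462149431$ ($H = \left(-18503\right) \left(-24977\right) = 462149431$)
$h{\left(64 \right)} - H = \frac{3}{2} - 462149431 = - \frac{924298859}{2}$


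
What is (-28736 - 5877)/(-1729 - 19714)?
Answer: 34613/21443 ≈ 1.6142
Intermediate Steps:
(-28736 - 5877)/(-1729 - 19714) = -34613/(-21443) = -34613*(-1/21443) = 34613/21443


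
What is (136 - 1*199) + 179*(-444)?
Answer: -79539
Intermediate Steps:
(136 - 1*199) + 179*(-444) = (136 - 199) - 79476 = -63 - 79476 = -79539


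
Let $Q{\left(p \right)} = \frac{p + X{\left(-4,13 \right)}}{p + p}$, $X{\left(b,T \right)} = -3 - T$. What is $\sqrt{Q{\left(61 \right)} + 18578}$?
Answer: $\frac{\sqrt{276520442}}{122} \approx 136.3$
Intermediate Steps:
$Q{\left(p \right)} = \frac{-16 + p}{2 p}$ ($Q{\left(p \right)} = \frac{p - 16}{p + p} = \frac{p - 16}{2 p} = \left(p - 16\right) \frac{1}{2 p} = \left(-16 + p\right) \frac{1}{2 p} = \frac{-16 + p}{2 p}$)
$\sqrt{Q{\left(61 \right)} + 18578} = \sqrt{\frac{-16 + 61}{2 \cdot 61} + 18578} = \sqrt{\frac{1}{2} \cdot \frac{1}{61} \cdot 45 + 18578} = \sqrt{\frac{45}{122} + 18578} = \sqrt{\frac{2266561}{122}} = \frac{\sqrt{276520442}}{122}$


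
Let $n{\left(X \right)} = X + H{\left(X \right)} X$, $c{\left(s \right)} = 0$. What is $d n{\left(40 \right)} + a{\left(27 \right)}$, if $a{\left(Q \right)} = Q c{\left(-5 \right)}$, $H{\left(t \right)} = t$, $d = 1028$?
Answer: $1685920$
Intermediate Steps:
$a{\left(Q \right)} = 0$ ($a{\left(Q \right)} = Q 0 = 0$)
$n{\left(X \right)} = X + X^{2}$ ($n{\left(X \right)} = X + X X = X + X^{2}$)
$d n{\left(40 \right)} + a{\left(27 \right)} = 1028 \cdot 40 \left(1 + 40\right) + 0 = 1028 \cdot 40 \cdot 41 + 0 = 1028 \cdot 1640 + 0 = 1685920 + 0 = 1685920$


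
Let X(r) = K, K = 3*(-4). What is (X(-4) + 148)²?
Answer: 18496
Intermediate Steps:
K = -12
X(r) = -12
(X(-4) + 148)² = (-12 + 148)² = 136² = 18496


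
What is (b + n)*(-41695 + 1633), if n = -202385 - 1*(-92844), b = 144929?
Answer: -1417714056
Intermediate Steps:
n = -109541 (n = -202385 + 92844 = -109541)
(b + n)*(-41695 + 1633) = (144929 - 109541)*(-41695 + 1633) = 35388*(-40062) = -1417714056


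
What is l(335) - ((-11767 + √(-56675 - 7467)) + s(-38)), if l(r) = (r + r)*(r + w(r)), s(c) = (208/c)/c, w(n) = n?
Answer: 166300735/361 - I*√64142 ≈ 4.6067e+5 - 253.26*I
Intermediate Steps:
s(c) = 208/c²
l(r) = 4*r² (l(r) = (r + r)*(r + r) = (2*r)*(2*r) = 4*r²)
l(335) - ((-11767 + √(-56675 - 7467)) + s(-38)) = 4*335² - ((-11767 + √(-56675 - 7467)) + 208/(-38)²) = 4*112225 - ((-11767 + √(-64142)) + 208*(1/1444)) = 448900 - ((-11767 + I*√64142) + 52/361) = 448900 - (-4247835/361 + I*√64142) = 448900 + (4247835/361 - I*√64142) = 166300735/361 - I*√64142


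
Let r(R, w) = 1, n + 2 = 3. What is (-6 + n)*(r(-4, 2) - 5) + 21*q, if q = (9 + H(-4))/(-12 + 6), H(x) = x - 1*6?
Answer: 47/2 ≈ 23.500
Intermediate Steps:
n = 1 (n = -2 + 3 = 1)
H(x) = -6 + x (H(x) = x - 6 = -6 + x)
q = ⅙ (q = (9 + (-6 - 4))/(-12 + 6) = (9 - 10)/(-6) = -1*(-⅙) = ⅙ ≈ 0.16667)
(-6 + n)*(r(-4, 2) - 5) + 21*q = (-6 + 1)*(1 - 5) + 21*(⅙) = -5*(-4) + 7/2 = 20 + 7/2 = 47/2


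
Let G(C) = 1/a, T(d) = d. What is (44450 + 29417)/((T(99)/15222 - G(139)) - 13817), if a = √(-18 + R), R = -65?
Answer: -2180936558175046450/407949236356587351 - 1901741075692*I*√83/407949236356587351 ≈ -5.3461 - 4.247e-5*I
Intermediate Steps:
a = I*√83 (a = √(-18 - 65) = √(-83) = I*√83 ≈ 9.1104*I)
G(C) = -I*√83/83 (G(C) = 1/(I*√83) = -I*√83/83)
(44450 + 29417)/((T(99)/15222 - G(139)) - 13817) = (44450 + 29417)/((99/15222 - (-1)*I*√83/83) - 13817) = 73867/((99*(1/15222) + I*√83/83) - 13817) = 73867/((33/5074 + I*√83/83) - 13817) = 73867/(-70107425/5074 + I*√83/83)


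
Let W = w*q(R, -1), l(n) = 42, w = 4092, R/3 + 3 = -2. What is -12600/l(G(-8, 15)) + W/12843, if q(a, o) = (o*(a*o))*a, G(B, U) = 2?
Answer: -325800/1427 ≈ -228.31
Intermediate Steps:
R = -15 (R = -9 + 3*(-2) = -9 - 6 = -15)
q(a, o) = a**2*o**2 (q(a, o) = (a*o**2)*a = a**2*o**2)
W = 920700 (W = 4092*((-15)**2*(-1)**2) = 4092*(225*1) = 4092*225 = 920700)
-12600/l(G(-8, 15)) + W/12843 = -12600/42 + 920700/12843 = -12600*1/42 + 920700*(1/12843) = -300 + 102300/1427 = -325800/1427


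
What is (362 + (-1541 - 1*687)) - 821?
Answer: -2687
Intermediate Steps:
(362 + (-1541 - 1*687)) - 821 = (362 + (-1541 - 687)) - 821 = (362 - 2228) - 821 = -1866 - 821 = -2687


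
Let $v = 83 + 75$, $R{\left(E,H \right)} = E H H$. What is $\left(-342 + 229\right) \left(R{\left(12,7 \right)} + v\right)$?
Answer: $-84298$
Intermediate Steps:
$R{\left(E,H \right)} = E H^{2}$
$v = 158$
$\left(-342 + 229\right) \left(R{\left(12,7 \right)} + v\right) = \left(-342 + 229\right) \left(12 \cdot 7^{2} + 158\right) = - 113 \left(12 \cdot 49 + 158\right) = - 113 \left(588 + 158\right) = \left(-113\right) 746 = -84298$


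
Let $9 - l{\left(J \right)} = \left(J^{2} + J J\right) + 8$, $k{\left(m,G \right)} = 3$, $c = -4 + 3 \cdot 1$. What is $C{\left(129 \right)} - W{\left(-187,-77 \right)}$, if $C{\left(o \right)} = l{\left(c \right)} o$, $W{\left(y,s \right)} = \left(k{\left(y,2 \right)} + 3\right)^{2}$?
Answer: $-165$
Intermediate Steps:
$c = -1$ ($c = -4 + 3 = -1$)
$l{\left(J \right)} = 1 - 2 J^{2}$ ($l{\left(J \right)} = 9 - \left(\left(J^{2} + J J\right) + 8\right) = 9 - \left(\left(J^{2} + J^{2}\right) + 8\right) = 9 - \left(2 J^{2} + 8\right) = 9 - \left(8 + 2 J^{2}\right) = 1 - 2 J^{2}$)
$W{\left(y,s \right)} = 36$ ($W{\left(y,s \right)} = \left(3 + 3\right)^{2} = 6^{2} = 36$)
$C{\left(o \right)} = - o$ ($C{\left(o \right)} = \left(1 - 2 \left(-1\right)^{2}\right) o = \left(1 - 2\right) o = - o$)
$C{\left(129 \right)} - W{\left(-187,-77 \right)} = \left(-1\right) 129 - 36 = -129 - 36 = -165$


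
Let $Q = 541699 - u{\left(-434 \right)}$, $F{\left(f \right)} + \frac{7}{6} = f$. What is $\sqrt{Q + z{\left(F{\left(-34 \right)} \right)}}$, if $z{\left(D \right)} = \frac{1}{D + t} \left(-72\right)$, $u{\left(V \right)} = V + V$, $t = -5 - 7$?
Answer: $\frac{\sqrt{43453770719}}{283} \approx 736.59$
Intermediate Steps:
$t = -12$
$F{\left(f \right)} = - \frac{7}{6} + f$
$u{\left(V \right)} = 2 V$
$Q = 542567$ ($Q = 541699 - 2 \left(-434\right) = 541699 - -868 = 541699 + 868 = 542567$)
$z{\left(D \right)} = - \frac{72}{-12 + D}$ ($z{\left(D \right)} = \frac{1}{D - 12} \left(-72\right) = \frac{1}{-12 + D} \left(-72\right) = - \frac{72}{-12 + D}$)
$\sqrt{Q + z{\left(F{\left(-34 \right)} \right)}} = \sqrt{542567 - \frac{72}{-12 - \frac{211}{6}}} = \sqrt{542567 - \frac{72}{- \frac{283}{6}}} = \sqrt{542567 - - \frac{432}{283}} = \sqrt{542567 + \frac{432}{283}} = \sqrt{\frac{153546893}{283}} = \frac{\sqrt{43453770719}}{283}$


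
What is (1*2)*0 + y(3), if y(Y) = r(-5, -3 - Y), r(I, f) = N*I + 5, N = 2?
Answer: -5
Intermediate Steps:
r(I, f) = 5 + 2*I (r(I, f) = 2*I + 5 = 5 + 2*I)
y(Y) = -5 (y(Y) = 5 + 2*(-5) = 5 - 10 = -5)
(1*2)*0 + y(3) = (1*2)*0 - 5 = 2*0 - 5 = 0 - 5 = -5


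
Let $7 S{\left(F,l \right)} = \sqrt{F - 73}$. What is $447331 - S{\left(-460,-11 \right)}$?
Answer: $447331 - \frac{i \sqrt{533}}{7} \approx 4.4733 \cdot 10^{5} - 3.2981 i$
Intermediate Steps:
$S{\left(F,l \right)} = \frac{\sqrt{-73 + F}}{7}$ ($S{\left(F,l \right)} = \frac{\sqrt{F - 73}}{7} = \frac{\sqrt{-73 + F}}{7}$)
$447331 - S{\left(-460,-11 \right)} = 447331 - \frac{\sqrt{-73 - 460}}{7} = 447331 - \frac{\sqrt{-533}}{7} = 447331 - \frac{i \sqrt{533}}{7}$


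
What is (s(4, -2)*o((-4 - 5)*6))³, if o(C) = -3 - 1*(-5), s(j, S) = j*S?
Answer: -4096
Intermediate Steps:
s(j, S) = S*j
o(C) = 2 (o(C) = -3 + 5 = 2)
(s(4, -2)*o((-4 - 5)*6))³ = (-2*4*2)³ = (-8*2)³ = (-16)³ = -4096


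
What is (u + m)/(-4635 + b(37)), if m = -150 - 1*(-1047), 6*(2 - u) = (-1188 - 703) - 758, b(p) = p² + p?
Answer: -2681/6458 ≈ -0.41514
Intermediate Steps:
b(p) = p + p²
u = 887/2 (u = 2 - ((-1188 - 703) - 758)/6 = 2 - (-1891 - 758)/6 = 2 - ⅙*(-2649) = 2 + 883/2 = 887/2 ≈ 443.50)
m = 897 (m = -150 + 1047 = 897)
(u + m)/(-4635 + b(37)) = (887/2 + 897)/(-4635 + 37*(1 + 37)) = 2681/(2*(-4635 + 37*38)) = 2681/(2*(-4635 + 1406)) = (2681/2)/(-3229) = (2681/2)*(-1/3229) = -2681/6458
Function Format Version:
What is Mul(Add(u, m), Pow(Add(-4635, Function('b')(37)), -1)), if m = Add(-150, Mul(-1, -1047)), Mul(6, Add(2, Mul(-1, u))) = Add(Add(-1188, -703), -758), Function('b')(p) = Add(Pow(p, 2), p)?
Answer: Rational(-2681, 6458) ≈ -0.41514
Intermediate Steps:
Function('b')(p) = Add(p, Pow(p, 2))
u = Rational(887, 2) (u = Add(2, Mul(Rational(-1, 6), Add(Add(-1188, -703), -758))) = Add(2, Mul(Rational(-1, 6), Add(-1891, -758))) = Add(2, Mul(Rational(-1, 6), -2649)) = Add(2, Rational(883, 2)) = Rational(887, 2) ≈ 443.50)
m = 897 (m = Add(-150, 1047) = 897)
Mul(Add(u, m), Pow(Add(-4635, Function('b')(37)), -1)) = Mul(Add(Rational(887, 2), 897), Pow(Add(-4635, Mul(37, Add(1, 37))), -1)) = Mul(Rational(2681, 2), Pow(Add(-4635, Mul(37, 38)), -1)) = Mul(Rational(2681, 2), Pow(Add(-4635, 1406), -1)) = Mul(Rational(2681, 2), Pow(-3229, -1)) = Mul(Rational(2681, 2), Rational(-1, 3229)) = Rational(-2681, 6458)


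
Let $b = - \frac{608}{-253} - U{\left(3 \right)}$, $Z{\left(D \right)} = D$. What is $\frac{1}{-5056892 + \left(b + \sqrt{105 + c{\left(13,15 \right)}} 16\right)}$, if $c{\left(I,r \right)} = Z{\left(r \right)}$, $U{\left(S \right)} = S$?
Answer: $- \frac{107895546077}{545616187533116483} - \frac{2048288 \sqrt{30}}{1636848562599349449} \approx -1.9776 \cdot 10^{-7}$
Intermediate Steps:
$b = - \frac{151}{253}$ ($b = - \frac{608}{-253} - 3 = \left(-608\right) \left(- \frac{1}{253}\right) - 3 = \frac{608}{253} - 3 = - \frac{151}{253} \approx -0.59684$)
$c{\left(I,r \right)} = r$
$\frac{1}{-5056892 + \left(b + \sqrt{105 + c{\left(13,15 \right)}} 16\right)} = \frac{1}{-5056892 - \left(\frac{151}{253} - \sqrt{105 + 15} \cdot 16\right)} = \frac{1}{-5056892 - \left(\frac{151}{253} - \sqrt{120} \cdot 16\right)} = \frac{1}{-5056892 - \left(\frac{151}{253} - 2 \sqrt{30} \cdot 16\right)} = \frac{1}{-5056892 - \left(\frac{151}{253} - 32 \sqrt{30}\right)} = \frac{1}{- \frac{1279393827}{253} + 32 \sqrt{30}}$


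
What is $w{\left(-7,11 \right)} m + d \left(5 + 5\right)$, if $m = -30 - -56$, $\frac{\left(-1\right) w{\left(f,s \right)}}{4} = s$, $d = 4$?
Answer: $-1104$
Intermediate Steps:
$w{\left(f,s \right)} = - 4 s$
$m = 26$ ($m = -30 + 56 = 26$)
$w{\left(-7,11 \right)} m + d \left(5 + 5\right) = \left(-4\right) 11 \cdot 26 + 4 \left(5 + 5\right) = \left(-44\right) 26 + 4 \cdot 10 = -1144 + 40 = -1104$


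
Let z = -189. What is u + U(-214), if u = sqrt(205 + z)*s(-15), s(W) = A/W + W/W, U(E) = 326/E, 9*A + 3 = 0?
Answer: 12353/4815 ≈ 2.5655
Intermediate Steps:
A = -1/3 (A = -1/3 + (1/9)*0 = -1/3 + 0 = -1/3 ≈ -0.33333)
s(W) = 1 - 1/(3*W) (s(W) = -1/(3*W) + W/W = -1/(3*W) + 1 = 1 - 1/(3*W))
u = 184/45 (u = sqrt(205 - 189)*((-1/3 - 15)/(-15)) = sqrt(16)*(-1/15*(-46/3)) = 4*(46/45) = 184/45 ≈ 4.0889)
u + U(-214) = 184/45 + 326/(-214) = 184/45 + 326*(-1/214) = 184/45 - 163/107 = 12353/4815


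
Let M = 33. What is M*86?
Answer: 2838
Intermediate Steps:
M*86 = 33*86 = 2838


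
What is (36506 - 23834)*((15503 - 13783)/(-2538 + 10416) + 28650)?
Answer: 476691959040/1313 ≈ 3.6306e+8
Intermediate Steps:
(36506 - 23834)*((15503 - 13783)/(-2538 + 10416) + 28650) = 12672*(1720/7878 + 28650) = 12672*(1720*(1/7878) + 28650) = 12672*(860/3939 + 28650) = 12672*(112853210/3939) = 476691959040/1313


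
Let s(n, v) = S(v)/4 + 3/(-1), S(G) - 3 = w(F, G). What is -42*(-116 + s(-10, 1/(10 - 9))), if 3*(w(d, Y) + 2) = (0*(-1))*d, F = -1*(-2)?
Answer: 9975/2 ≈ 4987.5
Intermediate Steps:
F = 2
w(d, Y) = -2 (w(d, Y) = -2 + ((0*(-1))*d)/3 = -2 + (0*d)/3 = -2 + (1/3)*0 = -2 + 0 = -2)
S(G) = 1 (S(G) = 3 - 2 = 1)
s(n, v) = -11/4 (s(n, v) = 1/4 + 3/(-1) = 1*(1/4) + 3*(-1) = 1/4 - 3 = -11/4)
-42*(-116 + s(-10, 1/(10 - 9))) = -42*(-116 - 11/4) = -42*(-475/4) = 9975/2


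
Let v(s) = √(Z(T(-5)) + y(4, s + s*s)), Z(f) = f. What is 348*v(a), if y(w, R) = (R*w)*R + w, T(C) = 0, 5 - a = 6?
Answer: 696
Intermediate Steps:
a = -1 (a = 5 - 1*6 = 5 - 6 = -1)
y(w, R) = w + w*R² (y(w, R) = w*R² + w = w + w*R²)
v(s) = √(4 + 4*(s + s²)²) (v(s) = √(0 + 4*(1 + (s + s*s)²)) = √(0 + 4*(1 + (s + s²)²)) = √(0 + (4 + 4*(s + s²)²)) = √(4 + 4*(s + s²)²))
348*v(a) = 348*(2*√(1 + (-1)²*(1 - 1)²)) = 348*(2*√(1 + 1*0²)) = 348*(2*√(1 + 1*0)) = 348*(2*√(1 + 0)) = 348*(2*√1) = 348*(2*1) = 348*2 = 696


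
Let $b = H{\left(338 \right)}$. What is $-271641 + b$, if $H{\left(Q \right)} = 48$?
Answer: $-271593$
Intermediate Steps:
$b = 48$
$-271641 + b = -271641 + 48 = -271593$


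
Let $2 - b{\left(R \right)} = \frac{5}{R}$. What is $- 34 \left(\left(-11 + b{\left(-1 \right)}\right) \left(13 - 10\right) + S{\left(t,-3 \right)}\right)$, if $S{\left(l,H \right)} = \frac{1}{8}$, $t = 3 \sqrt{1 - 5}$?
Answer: $\frac{1615}{4} \approx 403.75$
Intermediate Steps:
$b{\left(R \right)} = 2 - \frac{5}{R}$
$t = 6 i$ ($t = 3 \sqrt{-4} = 3 \cdot 2 i = 6 i \approx 6.0 i$)
$S{\left(l,H \right)} = \frac{1}{8}$
$- 34 \left(\left(-11 + b{\left(-1 \right)}\right) \left(13 - 10\right) + S{\left(t,-3 \right)}\right) = - 34 \left(\left(-11 - \left(-2 + \frac{5}{-1}\right)\right) \left(13 - 10\right) + \frac{1}{8}\right) = - 34 \left(\left(-11 + \left(2 - -5\right)\right) 3 + \frac{1}{8}\right) = - 34 \left(\left(-11 + \left(2 + 5\right)\right) 3 + \frac{1}{8}\right) = - 34 \left(\left(-11 + 7\right) 3 + \frac{1}{8}\right) = - 34 \left(\left(-4\right) 3 + \frac{1}{8}\right) = - 34 \left(-12 + \frac{1}{8}\right) = \left(-34\right) \left(- \frac{95}{8}\right) = \frac{1615}{4}$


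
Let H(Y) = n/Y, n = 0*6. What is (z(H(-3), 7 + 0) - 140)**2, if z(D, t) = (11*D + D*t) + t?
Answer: 17689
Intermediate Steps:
n = 0
H(Y) = 0 (H(Y) = 0/Y = 0)
z(D, t) = t + 11*D + D*t
(z(H(-3), 7 + 0) - 140)**2 = (((7 + 0) + 11*0 + 0*(7 + 0)) - 140)**2 = ((7 + 0 + 0*7) - 140)**2 = ((7 + 0 + 0) - 140)**2 = (7 - 140)**2 = (-133)**2 = 17689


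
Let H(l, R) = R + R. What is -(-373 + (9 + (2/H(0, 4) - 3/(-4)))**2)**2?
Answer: -74529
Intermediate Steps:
H(l, R) = 2*R
-(-373 + (9 + (2/H(0, 4) - 3/(-4)))**2)**2 = -(-373 + (9 + (2/((2*4)) - 3/(-4)))**2)**2 = -(-373 + (9 + (2/8 - 3*(-1/4)))**2)**2 = -(-373 + (9 + (2*(1/8) + 3/4))**2)**2 = -(-373 + (9 + (1/4 + 3/4))**2)**2 = -(-373 + (9 + 1)**2)**2 = -(-373 + 10**2)**2 = -(-373 + 100)**2 = -1*(-273)**2 = -1*74529 = -74529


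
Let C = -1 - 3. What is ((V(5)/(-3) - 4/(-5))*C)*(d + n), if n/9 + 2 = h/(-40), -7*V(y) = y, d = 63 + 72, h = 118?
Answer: -65727/175 ≈ -375.58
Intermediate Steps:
d = 135
V(y) = -y/7
C = -4
n = -891/20 (n = -18 + 9*(118/(-40)) = -18 + 9*(118*(-1/40)) = -18 + 9*(-59/20) = -18 - 531/20 = -891/20 ≈ -44.550)
((V(5)/(-3) - 4/(-5))*C)*(d + n) = ((-⅐*5/(-3) - 4/(-5))*(-4))*(135 - 891/20) = ((-5/7*(-⅓) - 4*(-⅕))*(-4))*(1809/20) = ((5/21 + ⅘)*(-4))*(1809/20) = ((109/105)*(-4))*(1809/20) = -436/105*1809/20 = -65727/175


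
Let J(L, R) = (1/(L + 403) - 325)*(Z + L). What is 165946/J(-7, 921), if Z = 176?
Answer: -65714616/21750131 ≈ -3.0213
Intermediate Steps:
J(L, R) = (-325 + 1/(403 + L))*(176 + L) (J(L, R) = (1/(L + 403) - 325)*(176 + L) = (1/(403 + L) - 325)*(176 + L) = (-325 + 1/(403 + L))*(176 + L))
165946/J(-7, 921) = 165946/(((-23051424 - 188174*(-7) - 325*(-7)**2)/(403 - 7))) = 165946/(((-23051424 + 1317218 - 325*49)/396)) = 165946/(((-23051424 + 1317218 - 15925)/396)) = 165946/(((1/396)*(-21750131))) = 165946/(-21750131/396) = 165946*(-396/21750131) = -65714616/21750131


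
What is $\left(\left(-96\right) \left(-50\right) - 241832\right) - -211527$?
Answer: $-25505$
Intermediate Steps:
$\left(\left(-96\right) \left(-50\right) - 241832\right) - -211527 = \left(4800 - 241832\right) + 211527 = -237032 + 211527 = -25505$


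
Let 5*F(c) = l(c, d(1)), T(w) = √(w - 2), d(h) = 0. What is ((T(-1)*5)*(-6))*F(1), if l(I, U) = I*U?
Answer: 0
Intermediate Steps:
T(w) = √(-2 + w)
F(c) = 0 (F(c) = (c*0)/5 = (⅕)*0 = 0)
((T(-1)*5)*(-6))*F(1) = ((√(-2 - 1)*5)*(-6))*0 = ((√(-3)*5)*(-6))*0 = (((I*√3)*5)*(-6))*0 = ((5*I*√3)*(-6))*0 = -30*I*√3*0 = 0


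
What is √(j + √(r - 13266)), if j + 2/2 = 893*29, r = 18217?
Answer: √(25896 + √4951) ≈ 161.14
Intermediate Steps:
j = 25896 (j = -1 + 893*29 = -1 + 25897 = 25896)
√(j + √(r - 13266)) = √(25896 + √(18217 - 13266)) = √(25896 + √4951)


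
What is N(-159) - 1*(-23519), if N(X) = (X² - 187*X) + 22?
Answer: 78555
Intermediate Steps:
N(X) = 22 + X² - 187*X
N(-159) - 1*(-23519) = (22 + (-159)² - 187*(-159)) - 1*(-23519) = (22 + 25281 + 29733) + 23519 = 55036 + 23519 = 78555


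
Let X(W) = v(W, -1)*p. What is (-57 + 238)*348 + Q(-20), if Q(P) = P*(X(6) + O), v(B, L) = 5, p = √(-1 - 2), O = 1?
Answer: 62968 - 100*I*√3 ≈ 62968.0 - 173.21*I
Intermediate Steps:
p = I*√3 (p = √(-3) = I*√3 ≈ 1.732*I)
X(W) = 5*I*√3 (X(W) = 5*(I*√3) = 5*I*√3)
Q(P) = P*(1 + 5*I*√3) (Q(P) = P*(5*I*√3 + 1) = P*(1 + 5*I*√3))
(-57 + 238)*348 + Q(-20) = (-57 + 238)*348 - 20*(1 + 5*I*√3) = 181*348 + (-20 - 100*I*√3) = 62988 + (-20 - 100*I*√3) = 62968 - 100*I*√3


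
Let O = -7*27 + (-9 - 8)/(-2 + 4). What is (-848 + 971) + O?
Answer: -149/2 ≈ -74.500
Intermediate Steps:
O = -395/2 (O = -189 - 17/2 = -395/2 ≈ -197.50)
(-848 + 971) + O = (-848 + 971) - 395/2 = 123 - 395/2 = -149/2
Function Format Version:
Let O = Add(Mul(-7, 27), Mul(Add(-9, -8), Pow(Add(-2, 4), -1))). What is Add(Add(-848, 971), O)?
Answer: Rational(-149, 2) ≈ -74.500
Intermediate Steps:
O = Rational(-395, 2) (O = Add(-189, Mul(-17, Pow(2, -1))) = Add(-189, Mul(-17, Rational(1, 2))) = Add(-189, Rational(-17, 2)) = Rational(-395, 2) ≈ -197.50)
Add(Add(-848, 971), O) = Add(Add(-848, 971), Rational(-395, 2)) = Add(123, Rational(-395, 2)) = Rational(-149, 2)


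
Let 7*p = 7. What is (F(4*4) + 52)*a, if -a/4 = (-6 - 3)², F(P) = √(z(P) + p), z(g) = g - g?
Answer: -17172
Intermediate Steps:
p = 1 (p = (⅐)*7 = 1)
z(g) = 0
F(P) = 1 (F(P) = √(0 + 1) = √1 = 1)
a = -324 (a = -4*(-6 - 3)² = -4*(-9)² = -4*81 = -324)
(F(4*4) + 52)*a = (1 + 52)*(-324) = 53*(-324) = -17172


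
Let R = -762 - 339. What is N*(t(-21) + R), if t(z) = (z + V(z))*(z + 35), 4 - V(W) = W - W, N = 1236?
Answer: -1655004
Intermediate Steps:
V(W) = 4 (V(W) = 4 - (W - W) = 4 - 1*0 = 4 + 0 = 4)
R = -1101
t(z) = (4 + z)*(35 + z) (t(z) = (z + 4)*(z + 35) = (4 + z)*(35 + z))
N*(t(-21) + R) = 1236*((140 + (-21)² + 39*(-21)) - 1101) = 1236*((140 + 441 - 819) - 1101) = 1236*(-238 - 1101) = 1236*(-1339) = -1655004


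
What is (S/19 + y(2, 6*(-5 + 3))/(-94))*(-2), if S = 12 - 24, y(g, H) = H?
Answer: 900/893 ≈ 1.0078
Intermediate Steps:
S = -12
(S/19 + y(2, 6*(-5 + 3))/(-94))*(-2) = (-12/19 + (6*(-5 + 3))/(-94))*(-2) = (-12*1/19 + (6*(-2))*(-1/94))*(-2) = (-12/19 - 12*(-1/94))*(-2) = (-12/19 + 6/47)*(-2) = -450/893*(-2) = 900/893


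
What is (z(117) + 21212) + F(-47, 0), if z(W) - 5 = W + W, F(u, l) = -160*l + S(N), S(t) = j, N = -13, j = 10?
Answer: 21461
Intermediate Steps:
S(t) = 10
F(u, l) = 10 - 160*l (F(u, l) = -160*l + 10 = 10 - 160*l)
z(W) = 5 + 2*W (z(W) = 5 + (W + W) = 5 + 2*W)
(z(117) + 21212) + F(-47, 0) = ((5 + 2*117) + 21212) + (10 - 160*0) = ((5 + 234) + 21212) + (10 + 0) = (239 + 21212) + 10 = 21451 + 10 = 21461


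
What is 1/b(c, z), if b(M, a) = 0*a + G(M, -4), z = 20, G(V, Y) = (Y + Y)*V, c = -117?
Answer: 1/936 ≈ 0.0010684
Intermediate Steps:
G(V, Y) = 2*V*Y (G(V, Y) = (2*Y)*V = 2*V*Y)
b(M, a) = -8*M (b(M, a) = 0*a + 2*M*(-4) = 0 - 8*M = -8*M)
1/b(c, z) = 1/(-8*(-117)) = 1/936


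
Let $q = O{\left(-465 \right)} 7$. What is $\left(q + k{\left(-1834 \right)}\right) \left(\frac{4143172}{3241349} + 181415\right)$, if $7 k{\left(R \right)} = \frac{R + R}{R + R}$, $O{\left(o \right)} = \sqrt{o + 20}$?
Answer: $\frac{588033472007}{22689443} + \frac{4116234304049 i \sqrt{445}}{3241349} \approx 25917.0 + 2.6789 \cdot 10^{7} i$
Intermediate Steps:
$O{\left(o \right)} = \sqrt{20 + o}$
$k{\left(R \right)} = \frac{1}{7}$ ($k{\left(R \right)} = \frac{\left(R + R\right) \frac{1}{R + R}}{7} = \frac{2 R \frac{1}{2 R}}{7} = \frac{1}{7} \cdot 1 = \frac{1}{7}$)
$q = 7 i \sqrt{445}$ ($q = \sqrt{20 - 465} \cdot 7 = \sqrt{-445} \cdot 7 = i \sqrt{445} \cdot 7 = 7 i \sqrt{445} \approx 147.67 i$)
$\left(q + k{\left(-1834 \right)}\right) \left(\frac{4143172}{3241349} + 181415\right) = \left(7 i \sqrt{445} + \frac{1}{7}\right) \left(\frac{4143172}{3241349} + 181415\right) = \left(\frac{1}{7} + 7 i \sqrt{445}\right) \left(4143172 \cdot \frac{1}{3241349} + 181415\right) = \left(\frac{1}{7} + 7 i \sqrt{445}\right) \left(\frac{4143172}{3241349} + 181415\right) = \left(\frac{1}{7} + 7 i \sqrt{445}\right) \frac{588033472007}{3241349} = \frac{588033472007}{22689443} + \frac{4116234304049 i \sqrt{445}}{3241349}$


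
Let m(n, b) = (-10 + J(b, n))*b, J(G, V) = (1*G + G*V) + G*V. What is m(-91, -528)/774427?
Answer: -50454624/774427 ≈ -65.151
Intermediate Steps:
J(G, V) = G + 2*G*V (J(G, V) = (G + G*V) + G*V = G + 2*G*V)
m(n, b) = b*(-10 + b*(1 + 2*n)) (m(n, b) = (-10 + b*(1 + 2*n))*b = b*(-10 + b*(1 + 2*n)))
m(-91, -528)/774427 = -528*(-10 - 528*(1 + 2*(-91)))/774427 = -528*(-10 - 528*(1 - 182))*(1/774427) = -528*(-10 - 528*(-181))*(1/774427) = -528*(-10 + 95568)*(1/774427) = -528*95558*(1/774427) = -50454624*1/774427 = -50454624/774427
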